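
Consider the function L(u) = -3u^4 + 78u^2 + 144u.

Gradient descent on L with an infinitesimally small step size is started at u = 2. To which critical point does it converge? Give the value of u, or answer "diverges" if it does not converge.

-1

L'(u) = -12(u - 4)(u + 1)(u + 3), so L'(2) = 360.
Gradient descent moves in the -L' direction, i.e. u is decreasing.
The nearest critical point in that direction is u = -1, where L'' = 120 > 0 (a local minimum). The iterate converges there.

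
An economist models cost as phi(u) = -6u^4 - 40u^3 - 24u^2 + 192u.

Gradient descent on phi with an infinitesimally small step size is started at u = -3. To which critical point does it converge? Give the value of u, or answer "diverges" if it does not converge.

-2

phi'(u) = -24(u - 1)(u + 2)(u + 4), so phi'(-3) = -96.
Gradient descent moves in the -phi' direction, i.e. u is increasing.
The nearest critical point in that direction is u = -2, where phi'' = 144 > 0 (a local minimum). The iterate converges there.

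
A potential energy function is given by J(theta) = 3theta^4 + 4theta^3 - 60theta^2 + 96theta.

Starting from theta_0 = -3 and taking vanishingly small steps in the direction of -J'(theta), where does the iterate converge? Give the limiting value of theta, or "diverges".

J'(theta) = 12(theta - 2)(theta - 1)(theta + 4), so J'(-3) = 240.
Gradient descent moves in the -J' direction, i.e. theta is decreasing.
The nearest critical point in that direction is theta = -4, where J'' = 360 > 0 (a local minimum). The iterate converges there.

-4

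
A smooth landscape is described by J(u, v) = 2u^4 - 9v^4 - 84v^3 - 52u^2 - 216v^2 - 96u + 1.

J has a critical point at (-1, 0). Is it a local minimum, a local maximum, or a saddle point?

local maximum

The mixed partial ∂²J/∂u∂v is 0, so the Hessian at any point is diag(J_uu, J_vv) = diag(8(3u^2 - 13), -36(3v^2 + 14v + 12)).
At (-1, 0): H = diag(-80, -432).
Both eigenvalues are negative, so H is negative definite: a local maximum.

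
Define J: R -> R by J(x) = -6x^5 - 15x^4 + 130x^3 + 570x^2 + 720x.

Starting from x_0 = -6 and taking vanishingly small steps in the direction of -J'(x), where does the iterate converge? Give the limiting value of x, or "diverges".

-3

J'(x) = -30(x - 4)(x + 1)(x + 2)(x + 3), so J'(-6) = -18000.
Gradient descent moves in the -J' direction, i.e. x is increasing.
The nearest critical point in that direction is x = -3, where J'' = 420 > 0 (a local minimum). The iterate converges there.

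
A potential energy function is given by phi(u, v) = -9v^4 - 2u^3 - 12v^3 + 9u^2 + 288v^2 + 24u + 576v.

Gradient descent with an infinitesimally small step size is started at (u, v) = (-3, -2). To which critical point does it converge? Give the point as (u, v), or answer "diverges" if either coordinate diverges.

(-1, -1)

phi is separable, so gradient descent decouples: u follows -∂phi/∂u, v follows -∂phi/∂v.
∂phi/∂u = -6(u - 4)(u + 1); at u=-3 this is -84, so u increases.
∂phi/∂v = -36(v - 4)(v + 1)(v + 4); at v=-2 this is -432, so v increases.
u converges to its nearest critical value -1 (a local min of the u-part); v converges to -1. The iterate converges to (-1, -1).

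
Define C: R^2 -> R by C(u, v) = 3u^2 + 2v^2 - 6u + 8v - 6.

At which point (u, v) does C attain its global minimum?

C(u,v) separates as P(u) + Q(v) − 6, so its minimum is min P + min Q − 6.
P'(u) = 6u - 6 vanishes at u ∈ {1}; Q'(v) = 4v + 8 vanishes at v ∈ {-2}.
Local minima of P (where P''>0): P(1)=-3. Local minima of Q: Q(-2)=-8.
So the global minimum of C is P(1) + Q(-2) − 6 = -3 − 8 − 6 = -17, attained at (1, -2).

(1, -2)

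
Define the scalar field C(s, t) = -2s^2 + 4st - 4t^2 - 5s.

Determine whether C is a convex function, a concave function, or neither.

C is quadratic, so its Hessian is the constant matrix H = [[-4, 4], [4, -8]].
det(H) = 16, tr(H) = -12.
det(H) > 0 and tr(H) < 0, so H is negative definite everywhere: concave.

concave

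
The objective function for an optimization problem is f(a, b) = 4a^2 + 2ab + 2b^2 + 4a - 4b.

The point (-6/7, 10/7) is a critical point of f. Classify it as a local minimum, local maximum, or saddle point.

local minimum

The Hessian of f is constant: H = [[8, 2], [2, 4]].
det(H) = 8·4 − 2² = 28.
det(H) > 0 and tr(H) = 12 > 0, so H is positive definite and the point is a local minimum.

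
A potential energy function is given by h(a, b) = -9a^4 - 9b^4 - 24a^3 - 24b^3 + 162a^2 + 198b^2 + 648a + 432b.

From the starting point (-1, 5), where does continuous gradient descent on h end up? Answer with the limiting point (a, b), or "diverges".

h is separable, so gradient descent decouples: a follows -∂h/∂a, b follows -∂h/∂b.
∂h/∂a = -36(a - 3)(a + 2)(a + 3); at a=-1 this is 288, so a decreases.
∂h/∂b = -36(b - 3)(b + 1)(b + 4); at b=5 this is -3888, so b increases.
The b-coordinate has no critical point in that direction and runs off to infinity.

diverges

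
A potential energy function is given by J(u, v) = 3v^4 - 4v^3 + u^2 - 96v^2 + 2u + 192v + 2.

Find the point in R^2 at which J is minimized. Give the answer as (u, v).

(-1, -4)

J(u,v) separates as P(u) + Q(v) + 2, so its minimum is min P + min Q + 2.
P'(u) = 2u + 2 vanishes at u ∈ {-1}; Q'(v) = 12(v - 4)(v - 1)(v + 4) vanishes at v ∈ {-4, 1, 4}.
Local minima of P (where P''>0): P(-1)=-1. Local minima of Q: Q(-4)=-1280, Q(4)=-256.
So the global minimum of J is P(-1) + Q(-4) + 2 = -1 − 1280 + 2 = -1279, attained at (-1, -4).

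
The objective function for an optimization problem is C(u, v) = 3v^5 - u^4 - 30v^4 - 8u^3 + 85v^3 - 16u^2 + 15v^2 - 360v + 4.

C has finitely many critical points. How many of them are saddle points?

6

C separates as a function of u plus a function of v, so ∇C=0 decouples.
∂C/∂u = -4u(u + 2)(u + 4) = 0 at u ∈ {-4, -2, 0}; ∂C/∂v = 15(v - 4)(v - 3)(v - 2)(v + 1) = 0 at v ∈ {-1, 2, 3, 4}.
The Hessian is diagonal: diag(C_uu, C_vv). Second derivatives: C_uu(-4)=-32, C_uu(-2)=16, C_uu(0)=-32; C_vv(-1)=-900, C_vv(2)=90, C_vv(3)=-60, C_vv(4)=150.
Saddle points occur where the two diagonal entries have opposite signs: (-4, 2), (-4, 4), (-2, -1), (-2, 3), (0, 2), (0, 4). Count: 6.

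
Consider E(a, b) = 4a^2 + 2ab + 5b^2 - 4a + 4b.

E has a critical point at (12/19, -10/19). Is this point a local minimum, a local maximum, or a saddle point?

The Hessian of E is constant: H = [[8, 2], [2, 10]].
det(H) = 8·10 − 2² = 76.
det(H) > 0 and tr(H) = 18 > 0, so H is positive definite and the point is a local minimum.

local minimum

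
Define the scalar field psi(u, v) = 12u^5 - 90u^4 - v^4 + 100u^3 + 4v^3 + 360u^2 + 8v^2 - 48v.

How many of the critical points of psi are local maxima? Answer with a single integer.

psi separates as a function of u plus a function of v, so ∇psi=0 decouples.
∂psi/∂u = 60u(u - 4)(u - 3)(u + 1) = 0 at u ∈ {-1, 0, 3, 4}; ∂psi/∂v = -4(v - 3)(v - 2)(v + 2) = 0 at v ∈ {-2, 2, 3}.
The Hessian is diagonal: diag(psi_uu, psi_vv). Second derivatives: psi_uu(-1)=-1200, psi_uu(0)=720, psi_uu(3)=-720, psi_uu(4)=1200; psi_vv(-2)=-80, psi_vv(2)=16, psi_vv(3)=-20.
Local maxima occur where both diagonal entries negative: (-1, -2), (-1, 3), (3, -2), (3, 3). Count: 4.

4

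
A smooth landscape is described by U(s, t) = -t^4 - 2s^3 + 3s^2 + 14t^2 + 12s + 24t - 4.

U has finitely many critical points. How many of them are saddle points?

U separates as a function of s plus a function of t, so ∇U=0 decouples.
∂U/∂s = -6(s - 2)(s + 1) = 0 at s ∈ {-1, 2}; ∂U/∂t = -4(t - 3)(t + 1)(t + 2) = 0 at t ∈ {-2, -1, 3}.
The Hessian is diagonal: diag(U_ss, U_tt). Second derivatives: U_ss(-1)=18, U_ss(2)=-18; U_tt(-2)=-20, U_tt(-1)=16, U_tt(3)=-80.
Saddle points occur where the two diagonal entries have opposite signs: (-1, -2), (-1, 3), (2, -1). Count: 3.

3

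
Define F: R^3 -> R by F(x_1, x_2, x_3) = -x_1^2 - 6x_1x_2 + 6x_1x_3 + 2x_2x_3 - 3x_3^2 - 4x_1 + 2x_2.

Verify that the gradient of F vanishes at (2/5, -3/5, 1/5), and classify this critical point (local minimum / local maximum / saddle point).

saddle point

∇F = (-2x_1 - 6x_2 + 6x_3 - 4, -6x_1 + 2x_3 + 2, 6x_1 + 2x_2 - 6x_3); substituting (2/5, -3/5, 1/5) gives ∇F = (0, 0, 0), so (2/5, -3/5, 1/5) is indeed a critical point.
The Hessian is constant: H = [[-2, -6, 6], [-6, 0, 2], [6, 2, -6]].
Leading principal minors: Δ₁ = -2, Δ₂ = -36, Δ₃ = 80.
The minors fit neither the all-positive nor the alternating-sign pattern, so H is indefinite: a saddle point.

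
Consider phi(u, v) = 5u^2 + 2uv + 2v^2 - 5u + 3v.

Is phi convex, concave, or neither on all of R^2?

convex

phi is quadratic, so its Hessian is the constant matrix H = [[10, 2], [2, 4]].
det(H) = 36, tr(H) = 14.
det(H) > 0 and tr(H) > 0, so H is positive definite everywhere: convex.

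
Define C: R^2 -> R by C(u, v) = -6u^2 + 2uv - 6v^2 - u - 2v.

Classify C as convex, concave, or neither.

C is quadratic, so its Hessian is the constant matrix H = [[-12, 2], [2, -12]].
det(H) = 140, tr(H) = -24.
det(H) > 0 and tr(H) < 0, so H is negative definite everywhere: concave.

concave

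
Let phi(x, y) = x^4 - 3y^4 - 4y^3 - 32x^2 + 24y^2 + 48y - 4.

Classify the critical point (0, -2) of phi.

The mixed partial ∂²phi/∂x∂y is 0, so the Hessian at any point is diag(phi_xx, phi_yy) = diag(4(3x^2 - 16), 12(-3y^2 - 2y + 4)).
At (0, -2): H = diag(-64, -48).
Both eigenvalues are negative, so H is negative definite: a local maximum.

local maximum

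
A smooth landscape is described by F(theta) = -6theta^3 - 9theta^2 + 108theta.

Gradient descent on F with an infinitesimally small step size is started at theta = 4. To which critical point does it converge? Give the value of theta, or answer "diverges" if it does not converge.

diverges

F'(theta) = -18(theta - 2)(theta + 3), so F'(4) = -252.
Gradient descent moves in the -F' direction, i.e. theta is increasing.
There is no critical point above theta=4, and F' keeps the same sign, so the iterate runs off to +∞.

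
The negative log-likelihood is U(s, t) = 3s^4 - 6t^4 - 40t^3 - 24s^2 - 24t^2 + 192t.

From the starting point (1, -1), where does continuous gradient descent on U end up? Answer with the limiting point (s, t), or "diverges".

U is separable, so gradient descent decouples: s follows -∂U/∂s, t follows -∂U/∂t.
∂U/∂s = 12s(s - 2)(s + 2); at s=1 this is -36, so s increases.
∂U/∂t = -24(t - 1)(t + 2)(t + 4); at t=-1 this is 144, so t decreases.
s converges to its nearest critical value 2 (a local min of the s-part); t converges to -2. The iterate converges to (2, -2).

(2, -2)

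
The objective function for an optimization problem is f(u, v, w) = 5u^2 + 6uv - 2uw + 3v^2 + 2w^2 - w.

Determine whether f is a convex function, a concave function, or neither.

convex

f is quadratic, so its Hessian is the constant matrix H = [[10, 6, -2], [6, 6, 0], [-2, 0, 4]].
Leading principal minors: 10, 24, 72.
All positive ⇒ H ≻ 0 ⇒ convex.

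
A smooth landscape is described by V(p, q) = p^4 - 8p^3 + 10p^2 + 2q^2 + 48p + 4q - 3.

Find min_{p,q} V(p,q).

V(p,q) separates as A(p) + B(q) − 3, so its minimum is min A + min B − 3.
A'(p) = 4(p - 4)(p - 3)(p + 1) vanishes at p ∈ {-1, 3, 4}; B'(q) = 4q + 4 vanishes at q ∈ {-1}.
Local minima of A (where A''>0): A(-1)=-29, A(4)=96. Local minima of B: B(-1)=-2.
So the global minimum of V is A(-1) + B(-1) − 3 = -29 − 2 − 3 = -34, attained at (-1, -1).

-34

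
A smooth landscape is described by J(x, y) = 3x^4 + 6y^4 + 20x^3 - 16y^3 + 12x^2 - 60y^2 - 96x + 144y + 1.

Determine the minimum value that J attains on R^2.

-364

J(x,y) separates as P(x) + Q(y) + 1, so its minimum is min P + min Q + 1.
P'(x) = 12(x - 1)(x + 2)(x + 4) vanishes at x ∈ {-4, -2, 1}; Q'(y) = 24(y - 3)(y - 1)(y + 2) vanishes at y ∈ {-2, 1, 3}.
Local minima of P (where P''>0): P(-4)=64, P(1)=-61. Local minima of Q: Q(-2)=-304, Q(3)=-54.
So the global minimum of J is P(1) + Q(-2) + 1 = -61 − 304 + 1 = -364, attained at (1, -2).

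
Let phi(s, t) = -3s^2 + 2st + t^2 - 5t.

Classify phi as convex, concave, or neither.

neither

phi is quadratic, so its Hessian is the constant matrix H = [[-6, 2], [2, 2]].
det(H) = -16, tr(H) = -4.
det(H) < 0, so H is indefinite: neither convex nor concave.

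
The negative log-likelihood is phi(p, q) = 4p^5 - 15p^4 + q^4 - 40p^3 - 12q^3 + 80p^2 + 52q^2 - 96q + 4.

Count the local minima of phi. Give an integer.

4

phi separates as a function of p plus a function of q, so ∇phi=0 decouples.
∂phi/∂p = 20p(p - 4)(p - 1)(p + 2) = 0 at p ∈ {-2, 0, 1, 4}; ∂phi/∂q = 4(q - 4)(q - 3)(q - 2) = 0 at q ∈ {2, 3, 4}.
The Hessian is diagonal: diag(phi_pp, phi_qq). Second derivatives: phi_pp(-2)=-720, phi_pp(0)=160, phi_pp(1)=-180, phi_pp(4)=1440; phi_qq(2)=8, phi_qq(3)=-4, phi_qq(4)=8.
Local minima occur where both diagonal entries positive: (0, 2), (0, 4), (4, 2), (4, 4). Count: 4.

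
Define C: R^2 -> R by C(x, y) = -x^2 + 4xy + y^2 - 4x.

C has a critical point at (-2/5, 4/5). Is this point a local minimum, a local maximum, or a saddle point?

saddle point

The Hessian of C is constant: H = [[-2, 4], [4, 2]].
det(H) = (-2)·2 − 4² = -20.
Since det(H) < 0, H is indefinite and the critical point is a saddle point.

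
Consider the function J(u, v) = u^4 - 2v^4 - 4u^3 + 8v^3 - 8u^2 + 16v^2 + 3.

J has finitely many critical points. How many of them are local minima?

2

J separates as a function of u plus a function of v, so ∇J=0 decouples.
∂J/∂u = 4u(u - 4)(u + 1) = 0 at u ∈ {-1, 0, 4}; ∂J/∂v = -8v(v - 4)(v + 1) = 0 at v ∈ {-1, 0, 4}.
The Hessian is diagonal: diag(J_uu, J_vv). Second derivatives: J_uu(-1)=20, J_uu(0)=-16, J_uu(4)=80; J_vv(-1)=-40, J_vv(0)=32, J_vv(4)=-160.
Local minima occur where both diagonal entries positive: (-1, 0), (4, 0). Count: 2.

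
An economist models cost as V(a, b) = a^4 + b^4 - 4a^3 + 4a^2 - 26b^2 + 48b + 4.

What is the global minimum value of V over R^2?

-348

V(a,b) separates as P(a) + Q(b) + 4, so its minimum is min P + min Q + 4.
P'(a) = 4a(a - 2)(a - 1) vanishes at a ∈ {0, 1, 2}; Q'(b) = 4(b - 3)(b - 1)(b + 4) vanishes at b ∈ {-4, 1, 3}.
Local minima of P (where P''>0): P(0)=0, P(2)=0. Local minima of Q: Q(-4)=-352, Q(3)=-9.
So the global minimum of V is P(0) + Q(-4) + 4 = 0 − 352 + 4 = -348, attained at (0, -4).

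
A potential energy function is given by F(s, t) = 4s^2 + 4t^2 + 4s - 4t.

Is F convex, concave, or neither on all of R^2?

convex

F is quadratic, so its Hessian is the constant matrix H = [[8, 0], [0, 8]].
det(H) = 64, tr(H) = 16.
det(H) > 0 and tr(H) > 0, so H is positive definite everywhere: convex.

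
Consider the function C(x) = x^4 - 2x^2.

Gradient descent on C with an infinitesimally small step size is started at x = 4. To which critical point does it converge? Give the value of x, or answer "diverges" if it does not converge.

C'(x) = 4x(x - 1)(x + 1), so C'(4) = 240.
Gradient descent moves in the -C' direction, i.e. x is decreasing.
The nearest critical point in that direction is x = 1, where C'' = 8 > 0 (a local minimum). The iterate converges there.

1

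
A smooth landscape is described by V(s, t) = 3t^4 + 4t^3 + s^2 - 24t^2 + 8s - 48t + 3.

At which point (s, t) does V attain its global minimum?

(-4, 2)

V(s,t) separates as P(s) + Q(t) + 3, so its minimum is min P + min Q + 3.
P'(s) = 2s + 8 vanishes at s ∈ {-4}; Q'(t) = 12(t - 2)(t + 1)(t + 2) vanishes at t ∈ {-2, -1, 2}.
Local minima of P (where P''>0): P(-4)=-16. Local minima of Q: Q(-2)=16, Q(2)=-112.
So the global minimum of V is P(-4) + Q(2) + 3 = -16 − 112 + 3 = -125, attained at (-4, 2).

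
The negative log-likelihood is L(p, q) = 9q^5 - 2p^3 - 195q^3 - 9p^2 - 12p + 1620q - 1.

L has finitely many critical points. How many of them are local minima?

L separates as a function of p plus a function of q, so ∇L=0 decouples.
∂L/∂p = -6(p + 1)(p + 2) = 0 at p ∈ {-2, -1}; ∂L/∂q = 45(q - 3)(q - 2)(q + 2)(q + 3) = 0 at q ∈ {-3, -2, 2, 3}.
The Hessian is diagonal: diag(L_pp, L_qq). Second derivatives: L_pp(-2)=6, L_pp(-1)=-6; L_qq(-3)=-1350, L_qq(-2)=900, L_qq(2)=-900, L_qq(3)=1350.
Local minima occur where both diagonal entries positive: (-2, -2), (-2, 3). Count: 2.

2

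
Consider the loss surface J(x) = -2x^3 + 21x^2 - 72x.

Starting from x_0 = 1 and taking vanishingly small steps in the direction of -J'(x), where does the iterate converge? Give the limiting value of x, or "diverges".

J'(x) = -6(x - 4)(x - 3), so J'(1) = -36.
Gradient descent moves in the -J' direction, i.e. x is increasing.
The nearest critical point in that direction is x = 3, where J'' = 6 > 0 (a local minimum). The iterate converges there.

3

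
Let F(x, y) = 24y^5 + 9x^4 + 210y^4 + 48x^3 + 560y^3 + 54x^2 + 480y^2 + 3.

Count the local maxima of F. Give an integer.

2

F separates as a function of x plus a function of y, so ∇F=0 decouples.
∂F/∂x = 36x(x + 1)(x + 3) = 0 at x ∈ {-3, -1, 0}; ∂F/∂y = 120y(y + 1)(y + 2)(y + 4) = 0 at y ∈ {-4, -2, -1, 0}.
The Hessian is diagonal: diag(F_xx, F_yy). Second derivatives: F_xx(-3)=216, F_xx(-1)=-72, F_xx(0)=108; F_yy(-4)=-2880, F_yy(-2)=480, F_yy(-1)=-360, F_yy(0)=960.
Local maxima occur where both diagonal entries negative: (-1, -4), (-1, -1). Count: 2.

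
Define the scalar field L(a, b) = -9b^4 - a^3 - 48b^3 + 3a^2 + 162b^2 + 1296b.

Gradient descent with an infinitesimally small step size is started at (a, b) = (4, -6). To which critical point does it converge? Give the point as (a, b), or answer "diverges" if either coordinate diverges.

L is separable, so gradient descent decouples: a follows -∂L/∂a, b follows -∂L/∂b.
∂L/∂a = -3a(a - 2); at a=4 this is -24, so a increases.
∂L/∂b = -36(b - 3)(b + 3)(b + 4); at b=-6 this is 1944, so b decreases.
The a-coordinate has no critical point in that direction and runs off to infinity.

diverges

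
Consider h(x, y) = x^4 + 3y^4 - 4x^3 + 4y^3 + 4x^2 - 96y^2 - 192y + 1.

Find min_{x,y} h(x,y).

-1279

h(x,y) separates as P(x) + Q(y) + 1, so its minimum is min P + min Q + 1.
P'(x) = 4x(x - 2)(x - 1) vanishes at x ∈ {0, 1, 2}; Q'(y) = 12(y - 4)(y + 1)(y + 4) vanishes at y ∈ {-4, -1, 4}.
Local minima of P (where P''>0): P(0)=0, P(2)=0. Local minima of Q: Q(-4)=-256, Q(4)=-1280.
So the global minimum of h is P(0) + Q(4) + 1 = 0 − 1280 + 1 = -1279, attained at (0, 4).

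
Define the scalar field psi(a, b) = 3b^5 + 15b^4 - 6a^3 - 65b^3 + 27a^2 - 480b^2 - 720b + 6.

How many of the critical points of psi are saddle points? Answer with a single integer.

4

psi separates as a function of a plus a function of b, so ∇psi=0 decouples.
∂psi/∂a = -18a(a - 3) = 0 at a ∈ {0, 3}; ∂psi/∂b = 15(b - 4)(b + 1)(b + 3)(b + 4) = 0 at b ∈ {-4, -3, -1, 4}.
The Hessian is diagonal: diag(psi_aa, psi_bb). Second derivatives: psi_aa(0)=54, psi_aa(3)=-54; psi_bb(-4)=-360, psi_bb(-3)=210, psi_bb(-1)=-450, psi_bb(4)=4200.
Saddle points occur where the two diagonal entries have opposite signs: (0, -4), (0, -1), (3, -3), (3, 4). Count: 4.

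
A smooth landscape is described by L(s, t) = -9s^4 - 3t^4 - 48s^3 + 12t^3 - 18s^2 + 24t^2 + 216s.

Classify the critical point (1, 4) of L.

The mixed partial ∂²L/∂s∂t is 0, so the Hessian at any point is diag(L_ss, L_tt) = diag(-36(3s^2 + 8s + 1), 12(-3t^2 + 6t + 4)).
At (1, 4): H = diag(-432, -240).
Both eigenvalues are negative, so H is negative definite: a local maximum.

local maximum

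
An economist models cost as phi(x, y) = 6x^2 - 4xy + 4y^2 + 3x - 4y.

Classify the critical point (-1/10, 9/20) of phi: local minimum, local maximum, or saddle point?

local minimum

The Hessian of phi is constant: H = [[12, -4], [-4, 8]].
det(H) = 12·8 − (-4)² = 80.
det(H) > 0 and tr(H) = 20 > 0, so H is positive definite and the point is a local minimum.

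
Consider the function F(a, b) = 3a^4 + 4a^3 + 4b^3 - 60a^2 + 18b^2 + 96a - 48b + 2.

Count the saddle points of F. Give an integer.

3

F separates as a function of a plus a function of b, so ∇F=0 decouples.
∂F/∂a = 12(a - 2)(a - 1)(a + 4) = 0 at a ∈ {-4, 1, 2}; ∂F/∂b = 12(b - 1)(b + 4) = 0 at b ∈ {-4, 1}.
The Hessian is diagonal: diag(F_aa, F_bb). Second derivatives: F_aa(-4)=360, F_aa(1)=-60, F_aa(2)=72; F_bb(-4)=-60, F_bb(1)=60.
Saddle points occur where the two diagonal entries have opposite signs: (-4, -4), (1, 1), (2, -4). Count: 3.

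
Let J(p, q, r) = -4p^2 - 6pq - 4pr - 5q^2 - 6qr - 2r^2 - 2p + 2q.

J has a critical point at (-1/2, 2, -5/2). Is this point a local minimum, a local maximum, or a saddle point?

The Hessian is constant: H = [[-8, -6, -4], [-6, -10, -6], [-4, -6, -4]].
Leading principal minors: Δ₁ = -8, Δ₂ = 44, Δ₃ = -16.
The minors alternate sign starting negative (−, +, −), so H is negative definite: a local maximum.

local maximum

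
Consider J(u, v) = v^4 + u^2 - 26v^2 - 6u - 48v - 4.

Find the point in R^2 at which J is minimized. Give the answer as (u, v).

(3, 4)

J(u,v) separates as P(u) + Q(v) − 4, so its minimum is min P + min Q − 4.
P'(u) = 2u - 6 vanishes at u ∈ {3}; Q'(v) = 4(v - 4)(v + 1)(v + 3) vanishes at v ∈ {-3, -1, 4}.
Local minima of P (where P''>0): P(3)=-9. Local minima of Q: Q(-3)=-9, Q(4)=-352.
So the global minimum of J is P(3) + Q(4) − 4 = -9 − 352 − 4 = -365, attained at (3, 4).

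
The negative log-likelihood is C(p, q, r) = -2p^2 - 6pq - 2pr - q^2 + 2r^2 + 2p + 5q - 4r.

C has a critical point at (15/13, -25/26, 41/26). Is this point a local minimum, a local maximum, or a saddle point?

saddle point

The Hessian is constant: H = [[-4, -6, -2], [-6, -2, 0], [-2, 0, 4]].
Leading principal minors: Δ₁ = -4, Δ₂ = -28, Δ₃ = -104.
The minors fit neither the all-positive nor the alternating-sign pattern, so H is indefinite: a saddle point.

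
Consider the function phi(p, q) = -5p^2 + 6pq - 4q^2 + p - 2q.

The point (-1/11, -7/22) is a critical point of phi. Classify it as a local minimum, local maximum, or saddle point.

local maximum

The Hessian of phi is constant: H = [[-10, 6], [6, -8]].
det(H) = (-10)·(-8) − 6² = 44.
det(H) > 0 and tr(H) = -18 < 0, so H is negative definite and the point is a local maximum.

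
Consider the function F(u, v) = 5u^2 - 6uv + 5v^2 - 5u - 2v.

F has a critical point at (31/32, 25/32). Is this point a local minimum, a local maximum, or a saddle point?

local minimum

The Hessian of F is constant: H = [[10, -6], [-6, 10]].
det(H) = 10·10 − (-6)² = 64.
det(H) > 0 and tr(H) = 20 > 0, so H is positive definite and the point is a local minimum.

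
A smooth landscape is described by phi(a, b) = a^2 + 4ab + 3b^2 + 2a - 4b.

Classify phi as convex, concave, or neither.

phi is quadratic, so its Hessian is the constant matrix H = [[2, 4], [4, 6]].
det(H) = -4, tr(H) = 8.
det(H) < 0, so H is indefinite: neither convex nor concave.

neither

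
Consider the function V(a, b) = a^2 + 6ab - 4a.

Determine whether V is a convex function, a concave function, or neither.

neither

V is quadratic, so its Hessian is the constant matrix H = [[2, 6], [6, 0]].
det(H) = -36, tr(H) = 2.
det(H) < 0, so H is indefinite: neither convex nor concave.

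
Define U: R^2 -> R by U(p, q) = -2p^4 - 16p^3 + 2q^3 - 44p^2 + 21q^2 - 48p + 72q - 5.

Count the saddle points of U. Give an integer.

3

U separates as a function of p plus a function of q, so ∇U=0 decouples.
∂U/∂p = -8(p + 1)(p + 2)(p + 3) = 0 at p ∈ {-3, -2, -1}; ∂U/∂q = 6(q + 3)(q + 4) = 0 at q ∈ {-4, -3}.
The Hessian is diagonal: diag(U_pp, U_qq). Second derivatives: U_pp(-3)=-16, U_pp(-2)=8, U_pp(-1)=-16; U_qq(-4)=-6, U_qq(-3)=6.
Saddle points occur where the two diagonal entries have opposite signs: (-3, -3), (-2, -4), (-1, -3). Count: 3.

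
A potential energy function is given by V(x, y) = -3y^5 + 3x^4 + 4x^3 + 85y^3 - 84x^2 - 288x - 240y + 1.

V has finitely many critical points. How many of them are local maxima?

2

V separates as a function of x plus a function of y, so ∇V=0 decouples.
∂V/∂x = 12(x - 4)(x + 2)(x + 3) = 0 at x ∈ {-3, -2, 4}; ∂V/∂y = -15(y - 4)(y - 1)(y + 1)(y + 4) = 0 at y ∈ {-4, -1, 1, 4}.
The Hessian is diagonal: diag(V_xx, V_yy). Second derivatives: V_xx(-3)=84, V_xx(-2)=-72, V_xx(4)=504; V_yy(-4)=1800, V_yy(-1)=-450, V_yy(1)=450, V_yy(4)=-1800.
Local maxima occur where both diagonal entries negative: (-2, -1), (-2, 4). Count: 2.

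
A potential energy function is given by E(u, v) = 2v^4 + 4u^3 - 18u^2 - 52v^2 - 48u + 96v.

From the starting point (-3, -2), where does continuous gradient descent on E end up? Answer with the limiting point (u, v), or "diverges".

diverges

E is separable, so gradient descent decouples: u follows -∂E/∂u, v follows -∂E/∂v.
∂E/∂u = 12(u - 4)(u + 1); at u=-3 this is 168, so u decreases.
∂E/∂v = 8(v - 3)(v - 1)(v + 4); at v=-2 this is 240, so v decreases.
The u-coordinate has no critical point in that direction and runs off to infinity.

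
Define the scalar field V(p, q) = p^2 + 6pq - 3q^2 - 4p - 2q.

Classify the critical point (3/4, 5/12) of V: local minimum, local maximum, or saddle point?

The Hessian of V is constant: H = [[2, 6], [6, -6]].
det(H) = 2·(-6) − 6² = -48.
Since det(H) < 0, H is indefinite and the critical point is a saddle point.

saddle point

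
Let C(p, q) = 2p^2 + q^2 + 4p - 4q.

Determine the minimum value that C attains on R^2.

-6

C(p,q) separates as A(p) + B(q), so its minimum is min A + min B.
A'(p) = 4p + 4 vanishes at p ∈ {-1}; B'(q) = 2q - 4 vanishes at q ∈ {2}.
Local minima of A (where A''>0): A(-1)=-2. Local minima of B: B(2)=-4.
So the global minimum of C is A(-1) + B(2) = -2 − 4 = -6, attained at (-1, 2).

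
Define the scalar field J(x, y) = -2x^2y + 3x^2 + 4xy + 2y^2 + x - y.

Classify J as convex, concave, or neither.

neither

The term -2x^2y is cubic, so the Hessian is not constant.
∂²J/∂x² = -4y + 6, which takes both signs as y varies (negative for sufficiently large y). A diagonal entry of the Hessian changing sign means the Hessian is neither positive- nor negative-semidefinite on all of R^2.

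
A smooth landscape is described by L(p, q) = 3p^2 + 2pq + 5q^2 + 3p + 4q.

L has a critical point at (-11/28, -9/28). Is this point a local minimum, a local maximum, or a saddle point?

The Hessian of L is constant: H = [[6, 2], [2, 10]].
det(H) = 6·10 − 2² = 56.
det(H) > 0 and tr(H) = 16 > 0, so H is positive definite and the point is a local minimum.

local minimum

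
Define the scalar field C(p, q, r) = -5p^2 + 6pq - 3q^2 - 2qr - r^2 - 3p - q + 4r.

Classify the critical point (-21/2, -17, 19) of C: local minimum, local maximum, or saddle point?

The Hessian is constant: H = [[-10, 6, 0], [6, -6, -2], [0, -2, -2]].
Leading principal minors: Δ₁ = -10, Δ₂ = 24, Δ₃ = -8.
The minors alternate sign starting negative (−, +, −), so H is negative definite: a local maximum.

local maximum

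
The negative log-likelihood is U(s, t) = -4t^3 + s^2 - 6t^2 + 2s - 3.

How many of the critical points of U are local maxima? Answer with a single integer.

U separates as a function of s plus a function of t, so ∇U=0 decouples.
∂U/∂s = 2(s + 1) = 0 at s ∈ {-1}; ∂U/∂t = -12t(t + 1) = 0 at t ∈ {-1, 0}.
The Hessian is diagonal: diag(U_ss, U_tt). Second derivatives: U_ss(-1)=2; U_tt(-1)=12, U_tt(0)=-12.
Local maxima occur where both diagonal entries negative: none. Count: 0.

0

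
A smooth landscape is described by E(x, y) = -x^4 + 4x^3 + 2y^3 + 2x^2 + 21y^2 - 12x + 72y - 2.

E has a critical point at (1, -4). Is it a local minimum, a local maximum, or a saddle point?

saddle point

The mixed partial ∂²E/∂x∂y is 0, so the Hessian at any point is diag(E_xx, E_yy) = diag(4(-3x^2 + 6x + 1), 6(2y + 7)).
At (1, -4): H = diag(16, -6).
The eigenvalues have opposite signs, so H is indefinite: a saddle point.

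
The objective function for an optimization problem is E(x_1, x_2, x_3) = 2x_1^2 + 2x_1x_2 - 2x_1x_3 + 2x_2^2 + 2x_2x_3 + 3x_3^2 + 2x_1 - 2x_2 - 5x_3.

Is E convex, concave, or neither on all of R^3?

convex

E is quadratic, so its Hessian is the constant matrix H = [[4, 2, -2], [2, 4, 2], [-2, 2, 6]].
Leading principal minors: 4, 12, 24.
All positive ⇒ H ≻ 0 ⇒ convex.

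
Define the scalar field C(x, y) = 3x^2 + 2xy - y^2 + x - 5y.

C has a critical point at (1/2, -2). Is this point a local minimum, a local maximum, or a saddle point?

saddle point

The Hessian of C is constant: H = [[6, 2], [2, -2]].
det(H) = 6·(-2) − 2² = -16.
Since det(H) < 0, H is indefinite and the critical point is a saddle point.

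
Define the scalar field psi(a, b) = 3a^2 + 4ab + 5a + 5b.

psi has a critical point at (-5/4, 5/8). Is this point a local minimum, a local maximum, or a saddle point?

saddle point

The Hessian of psi is constant: H = [[6, 4], [4, 0]].
det(H) = 6·0 − 4² = -16.
Since det(H) < 0, H is indefinite and the critical point is a saddle point.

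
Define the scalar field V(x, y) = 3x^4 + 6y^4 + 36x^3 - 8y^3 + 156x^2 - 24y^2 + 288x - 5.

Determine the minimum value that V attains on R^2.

V(x,y) separates as P(x) + Q(y) − 5, so its minimum is min P + min Q − 5.
P'(x) = 12(x + 2)(x + 3)(x + 4) vanishes at x ∈ {-4, -3, -2}; Q'(y) = 24y(y - 2)(y + 1) vanishes at y ∈ {-1, 0, 2}.
Local minima of P (where P''>0): P(-4)=-192, P(-2)=-192. Local minima of Q: Q(-1)=-10, Q(2)=-64.
So the global minimum of V is P(-4) + Q(2) − 5 = -192 − 64 − 5 = -261, attained at (-4, 2).

-261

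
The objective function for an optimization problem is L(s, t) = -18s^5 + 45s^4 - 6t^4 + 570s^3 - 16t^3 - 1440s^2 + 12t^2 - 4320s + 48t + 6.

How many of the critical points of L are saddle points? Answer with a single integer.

6

L separates as a function of s plus a function of t, so ∇L=0 decouples.
∂L/∂s = -90(s - 4)(s - 3)(s + 1)(s + 4) = 0 at s ∈ {-4, -1, 3, 4}; ∂L/∂t = -24(t - 1)(t + 1)(t + 2) = 0 at t ∈ {-2, -1, 1}.
The Hessian is diagonal: diag(L_ss, L_tt). Second derivatives: L_ss(-4)=15120, L_ss(-1)=-5400, L_ss(3)=2520, L_ss(4)=-3600; L_tt(-2)=-72, L_tt(-1)=48, L_tt(1)=-144.
Saddle points occur where the two diagonal entries have opposite signs: (-4, -2), (-4, 1), (-1, -1), (3, -2), (3, 1), (4, -1). Count: 6.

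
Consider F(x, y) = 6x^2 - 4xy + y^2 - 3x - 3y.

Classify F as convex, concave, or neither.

F is quadratic, so its Hessian is the constant matrix H = [[12, -4], [-4, 2]].
det(H) = 8, tr(H) = 14.
det(H) > 0 and tr(H) > 0, so H is positive definite everywhere: convex.

convex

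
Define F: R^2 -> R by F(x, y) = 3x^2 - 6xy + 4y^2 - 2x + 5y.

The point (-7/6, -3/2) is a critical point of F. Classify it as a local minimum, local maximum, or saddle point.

local minimum

The Hessian of F is constant: H = [[6, -6], [-6, 8]].
det(H) = 6·8 − (-6)² = 12.
det(H) > 0 and tr(H) = 14 > 0, so H is positive definite and the point is a local minimum.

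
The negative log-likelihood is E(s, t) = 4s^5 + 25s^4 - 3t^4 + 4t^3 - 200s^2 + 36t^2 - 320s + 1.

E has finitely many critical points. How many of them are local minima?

2

E separates as a function of s plus a function of t, so ∇E=0 decouples.
∂E/∂s = 20(s - 2)(s + 1)(s + 2)(s + 4) = 0 at s ∈ {-4, -2, -1, 2}; ∂E/∂t = -12t(t - 3)(t + 2) = 0 at t ∈ {-2, 0, 3}.
The Hessian is diagonal: diag(E_ss, E_tt). Second derivatives: E_ss(-4)=-720, E_ss(-2)=160, E_ss(-1)=-180, E_ss(2)=1440; E_tt(-2)=-120, E_tt(0)=72, E_tt(3)=-180.
Local minima occur where both diagonal entries positive: (-2, 0), (2, 0). Count: 2.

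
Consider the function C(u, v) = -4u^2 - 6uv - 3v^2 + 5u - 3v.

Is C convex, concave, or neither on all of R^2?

concave

C is quadratic, so its Hessian is the constant matrix H = [[-8, -6], [-6, -6]].
det(H) = 12, tr(H) = -14.
det(H) > 0 and tr(H) < 0, so H is negative definite everywhere: concave.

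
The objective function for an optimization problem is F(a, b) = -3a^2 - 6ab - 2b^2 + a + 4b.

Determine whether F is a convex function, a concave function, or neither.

F is quadratic, so its Hessian is the constant matrix H = [[-6, -6], [-6, -4]].
det(H) = -12, tr(H) = -10.
det(H) < 0, so H is indefinite: neither convex nor concave.

neither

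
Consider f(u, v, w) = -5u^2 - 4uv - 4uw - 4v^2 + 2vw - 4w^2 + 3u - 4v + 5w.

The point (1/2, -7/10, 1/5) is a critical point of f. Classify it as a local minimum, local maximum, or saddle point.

The Hessian is constant: H = [[-10, -4, -4], [-4, -8, 2], [-4, 2, -8]].
Leading principal minors: Δ₁ = -10, Δ₂ = 64, Δ₃ = -280.
The minors alternate sign starting negative (−, +, −), so H is negative definite: a local maximum.

local maximum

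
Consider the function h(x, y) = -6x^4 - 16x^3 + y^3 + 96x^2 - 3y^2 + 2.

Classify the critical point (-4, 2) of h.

saddle point

The mixed partial ∂²h/∂x∂y is 0, so the Hessian at any point is diag(h_xx, h_yy) = diag(24(-3x^2 - 4x + 8), 6(y - 1)).
At (-4, 2): H = diag(-576, 6).
The eigenvalues have opposite signs, so H is indefinite: a saddle point.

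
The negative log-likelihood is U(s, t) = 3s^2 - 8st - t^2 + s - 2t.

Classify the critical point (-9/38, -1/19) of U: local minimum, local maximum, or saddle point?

saddle point

The Hessian of U is constant: H = [[6, -8], [-8, -2]].
det(H) = 6·(-2) − (-8)² = -76.
Since det(H) < 0, H is indefinite and the critical point is a saddle point.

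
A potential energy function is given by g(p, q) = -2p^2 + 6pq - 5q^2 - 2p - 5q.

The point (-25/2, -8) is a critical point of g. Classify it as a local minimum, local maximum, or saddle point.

local maximum

The Hessian of g is constant: H = [[-4, 6], [6, -10]].
det(H) = (-4)·(-10) − 6² = 4.
det(H) > 0 and tr(H) = -14 < 0, so H is negative definite and the point is a local maximum.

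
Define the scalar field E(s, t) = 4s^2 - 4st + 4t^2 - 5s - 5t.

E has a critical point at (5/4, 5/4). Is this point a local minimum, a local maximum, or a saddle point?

local minimum

The Hessian of E is constant: H = [[8, -4], [-4, 8]].
det(H) = 8·8 − (-4)² = 48.
det(H) > 0 and tr(H) = 16 > 0, so H is positive definite and the point is a local minimum.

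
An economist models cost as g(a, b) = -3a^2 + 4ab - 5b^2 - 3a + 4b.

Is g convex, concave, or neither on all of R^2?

g is quadratic, so its Hessian is the constant matrix H = [[-6, 4], [4, -10]].
det(H) = 44, tr(H) = -16.
det(H) > 0 and tr(H) < 0, so H is negative definite everywhere: concave.

concave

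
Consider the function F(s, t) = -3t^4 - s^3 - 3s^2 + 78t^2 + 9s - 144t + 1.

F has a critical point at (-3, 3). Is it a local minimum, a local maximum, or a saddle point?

The mixed partial ∂²F/∂s∂t is 0, so the Hessian at any point is diag(F_ss, F_tt) = diag(-6(s + 1), 12(-3t^2 + 13)).
At (-3, 3): H = diag(12, -168).
The eigenvalues have opposite signs, so H is indefinite: a saddle point.

saddle point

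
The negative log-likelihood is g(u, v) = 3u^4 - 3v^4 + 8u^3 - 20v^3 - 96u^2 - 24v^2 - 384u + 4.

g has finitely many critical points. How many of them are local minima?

2

g separates as a function of u plus a function of v, so ∇g=0 decouples.
∂g/∂u = 12(u - 4)(u + 2)(u + 4) = 0 at u ∈ {-4, -2, 4}; ∂g/∂v = -12v(v + 1)(v + 4) = 0 at v ∈ {-4, -1, 0}.
The Hessian is diagonal: diag(g_uu, g_vv). Second derivatives: g_uu(-4)=192, g_uu(-2)=-144, g_uu(4)=576; g_vv(-4)=-144, g_vv(-1)=36, g_vv(0)=-48.
Local minima occur where both diagonal entries positive: (-4, -1), (4, -1). Count: 2.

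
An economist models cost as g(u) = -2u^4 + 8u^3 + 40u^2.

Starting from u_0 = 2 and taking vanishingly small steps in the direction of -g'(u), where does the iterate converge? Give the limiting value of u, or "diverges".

g'(u) = -8u(u - 5)(u + 2), so g'(2) = 192.
Gradient descent moves in the -g' direction, i.e. u is decreasing.
The nearest critical point in that direction is u = 0, where g'' = 80 > 0 (a local minimum). The iterate converges there.

0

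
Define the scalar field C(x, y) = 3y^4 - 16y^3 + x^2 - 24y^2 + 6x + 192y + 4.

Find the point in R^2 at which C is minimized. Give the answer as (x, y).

(-3, -2)

C(x,y) separates as P(x) + Q(y) + 4, so its minimum is min P + min Q + 4.
P'(x) = 2x + 6 vanishes at x ∈ {-3}; Q'(y) = 12(y - 4)(y - 2)(y + 2) vanishes at y ∈ {-2, 2, 4}.
Local minima of P (where P''>0): P(-3)=-9. Local minima of Q: Q(-2)=-304, Q(4)=128.
So the global minimum of C is P(-3) + Q(-2) + 4 = -9 − 304 + 4 = -309, attained at (-3, -2).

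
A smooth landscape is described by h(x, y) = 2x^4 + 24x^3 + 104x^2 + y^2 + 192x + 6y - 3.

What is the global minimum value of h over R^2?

h(x,y) separates as P(x) + Q(y) − 3, so its minimum is min P + min Q − 3.
P'(x) = 8(x + 2)(x + 3)(x + 4) vanishes at x ∈ {-4, -3, -2}; Q'(y) = 2y + 6 vanishes at y ∈ {-3}.
Local minima of P (where P''>0): P(-4)=-128, P(-2)=-128. Local minima of Q: Q(-3)=-9.
So the global minimum of h is P(-4) + Q(-3) − 3 = -128 − 9 − 3 = -140, attained at (-4, -3).

-140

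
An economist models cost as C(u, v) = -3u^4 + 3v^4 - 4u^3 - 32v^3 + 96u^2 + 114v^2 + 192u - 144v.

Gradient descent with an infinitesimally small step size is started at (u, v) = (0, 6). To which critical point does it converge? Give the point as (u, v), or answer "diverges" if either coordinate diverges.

(-1, 4)

C is separable, so gradient descent decouples: u follows -∂C/∂u, v follows -∂C/∂v.
∂C/∂u = -12(u - 4)(u + 1)(u + 4); at u=0 this is 192, so u decreases.
∂C/∂v = 12(v - 4)(v - 3)(v - 1); at v=6 this is 360, so v decreases.
u converges to its nearest critical value -1 (a local min of the u-part); v converges to 4. The iterate converges to (-1, 4).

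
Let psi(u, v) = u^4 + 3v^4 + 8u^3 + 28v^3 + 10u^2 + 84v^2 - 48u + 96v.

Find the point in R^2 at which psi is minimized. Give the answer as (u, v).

psi(u,v) separates as P(u) + Q(v), so its minimum is min P + min Q.
P'(u) = 4(u - 1)(u + 3)(u + 4) vanishes at u ∈ {-4, -3, 1}; Q'(v) = 12(v + 1)(v + 2)(v + 4) vanishes at v ∈ {-4, -2, -1}.
Local minima of P (where P''>0): P(-4)=96, P(1)=-29. Local minima of Q: Q(-4)=-64, Q(-1)=-37.
So the global minimum of psi is P(1) + Q(-4) = -29 − 64 = -93, attained at (1, -4).

(1, -4)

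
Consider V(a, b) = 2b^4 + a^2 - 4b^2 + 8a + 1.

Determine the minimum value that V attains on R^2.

V(a,b) separates as P(a) + Q(b) + 1, so its minimum is min P + min Q + 1.
P'(a) = 2a + 8 vanishes at a ∈ {-4}; Q'(b) = 8b(b - 1)(b + 1) vanishes at b ∈ {-1, 0, 1}.
Local minima of P (where P''>0): P(-4)=-16. Local minima of Q: Q(-1)=-2, Q(1)=-2.
So the global minimum of V is P(-4) + Q(-1) + 1 = -16 − 2 + 1 = -17, attained at (-4, -1).

-17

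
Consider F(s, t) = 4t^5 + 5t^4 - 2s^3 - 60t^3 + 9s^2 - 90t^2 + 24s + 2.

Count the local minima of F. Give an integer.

F separates as a function of s plus a function of t, so ∇F=0 decouples.
∂F/∂s = -6(s - 4)(s + 1) = 0 at s ∈ {-1, 4}; ∂F/∂t = 20t(t - 3)(t + 1)(t + 3) = 0 at t ∈ {-3, -1, 0, 3}.
The Hessian is diagonal: diag(F_ss, F_tt). Second derivatives: F_ss(-1)=30, F_ss(4)=-30; F_tt(-3)=-720, F_tt(-1)=160, F_tt(0)=-180, F_tt(3)=1440.
Local minima occur where both diagonal entries positive: (-1, -1), (-1, 3). Count: 2.

2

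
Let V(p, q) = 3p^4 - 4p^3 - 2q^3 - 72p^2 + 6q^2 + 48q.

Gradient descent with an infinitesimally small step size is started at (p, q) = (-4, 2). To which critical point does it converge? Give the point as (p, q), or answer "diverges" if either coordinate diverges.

(-3, -2)

V is separable, so gradient descent decouples: p follows -∂V/∂p, q follows -∂V/∂q.
∂V/∂p = 12p(p - 4)(p + 3); at p=-4 this is -384, so p increases.
∂V/∂q = -6(q - 4)(q + 2); at q=2 this is 48, so q decreases.
p converges to its nearest critical value -3 (a local min of the p-part); q converges to -2. The iterate converges to (-3, -2).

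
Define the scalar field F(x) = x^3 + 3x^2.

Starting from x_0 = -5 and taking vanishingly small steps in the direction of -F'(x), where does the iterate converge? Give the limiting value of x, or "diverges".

F'(x) = 3x(x + 2), so F'(-5) = 45.
Gradient descent moves in the -F' direction, i.e. x is decreasing.
There is no critical point below x=-5, and F' keeps the same sign, so the iterate runs off to −∞.

diverges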